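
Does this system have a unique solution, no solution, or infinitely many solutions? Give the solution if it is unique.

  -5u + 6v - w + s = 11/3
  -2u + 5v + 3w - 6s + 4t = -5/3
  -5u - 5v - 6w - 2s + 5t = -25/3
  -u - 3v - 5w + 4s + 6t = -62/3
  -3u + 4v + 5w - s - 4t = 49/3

u = -1, v = 0, w = 1/3, s = -1, t = -8/3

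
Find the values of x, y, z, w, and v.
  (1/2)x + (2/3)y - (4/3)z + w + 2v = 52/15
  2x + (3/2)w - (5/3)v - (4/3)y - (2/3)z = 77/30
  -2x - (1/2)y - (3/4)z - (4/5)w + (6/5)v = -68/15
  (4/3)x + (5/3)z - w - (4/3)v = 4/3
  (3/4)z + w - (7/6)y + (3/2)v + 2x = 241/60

x = 2, y = 6/5, z = 0, w = 2/3, v = 1/2

Row-reduce the augmented matrix:
R1 ← R1 / (1/2).
R2 ← R2 − 2·R1.
R3 ← R3 + 2·R1.
R4 ← R4 − 4/3·R1.
R5 ← R5 − 2·R1.
R2 ← R2 / (-4).
R1 ← R1 − 4/3·R2.
R3 ← R3 − 13/6·R2.
R4 ← R4 + 16/9·R2.
R5 ← R5 + 23/6·R2.
R3 ← R3 / (-32/9).
R1 ← R1 + 10/9·R3.
R2 ← R2 + 7/6·R3.
R4 ← R4 − 85/27·R3.
R5 ← R5 − 29/18·R3.
R4 ← R4 / (-1415/1536).
R1 ← R1 − 151/256·R4.
R2 ← R2 − 99/5120·R4.
R3 ← R3 + 1329/2560·R4.
R5 ← R5 − 1189/5120·R4.
R5 ← R5 / (41153/8490).
R1 ← R1 − 76/283·R5.
R2 ← R2 − 1613/1415·R5.
R3 ← R3 + 2486/1415·R5.
R4 ← R4 + 350/283·R5.
Reading off the reduced rows gives x = 2, y = 6/5, z = 0, w = 2/3, v = 1/2.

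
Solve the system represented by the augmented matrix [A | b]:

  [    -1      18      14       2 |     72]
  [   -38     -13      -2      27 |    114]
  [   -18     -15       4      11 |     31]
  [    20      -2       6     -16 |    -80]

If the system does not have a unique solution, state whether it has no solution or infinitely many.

Row-reduce:
R1 ← R1 / (-1).
R2 ← R2 + 38·R1.
R3 ← R3 + 18·R1.
R4 ← R4 − 20·R1.
R2 ← R2 / (-697).
R1 ← R1 + 18·R2.
R3 ← R3 + 339·R2.
R4 ← R4 − 358·R2.
R3 ← R3 / (8170/697).
R1 ← R1 + 146/697·R3.
R2 ← R2 − 534/697·R3.
R4 ← R4 − 8170/697·R3.
Row 4 reduces to 0 = 3, a contradiction. The system is inconsistent.

no solution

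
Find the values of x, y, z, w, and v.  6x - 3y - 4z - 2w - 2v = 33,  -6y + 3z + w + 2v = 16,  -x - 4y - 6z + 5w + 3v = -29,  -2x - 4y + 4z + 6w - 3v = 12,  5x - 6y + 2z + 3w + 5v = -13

x = 0, y = -5, z = 1, w = -5, v = -6

Row-reduce the augmented matrix:
R1 ← R1 / (6).
R3 ← R3 + 1·R1.
R4 ← R4 + 2·R1.
R5 ← R5 − 5·R1.
R2 ← R2 / (-6).
R1 ← R1 + 1/2·R2.
R3 ← R3 + 9/2·R2.
R4 ← R4 + 5·R2.
R5 ← R5 + 7/2·R2.
R3 ← R3 / (-107/12).
R1 ← R1 + 11/12·R3.
R2 ← R2 + 1/2·R3.
R4 ← R4 − 1/6·R3.
R5 ← R5 − 43/12·R3.
R4 ← R4 / (1468/321).
R1 ← R1 + 263/321·R4.
R2 ← R2 + 124/321·R4.
R3 ← R3 + 47/107·R4.
R5 ← R5 − 1816/321·R4.
R5 ← R5 / (4602/367).
R1 ← R1 + 2307/1468·R5.
R2 ← R2 + 311/367·R5.
R3 ← R3 + 941/1468·R5.
R4 ← R4 + 1705/1468·R5.
Reading off the reduced rows gives x = 0, y = -5, z = 1, w = -5, v = -6.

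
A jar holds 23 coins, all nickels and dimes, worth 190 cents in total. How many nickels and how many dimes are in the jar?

nickels: 8, dimes: 15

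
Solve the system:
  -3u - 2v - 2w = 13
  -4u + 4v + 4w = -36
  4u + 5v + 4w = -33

Row-reduce the augmented matrix:
R1 ← R1 / (-3).
R2 ← R2 + 4·R1.
R3 ← R3 − 4·R1.
R2 ← R2 / (20/3).
R1 ← R1 − 2/3·R2.
R3 ← R3 − 7/3·R2.
R3 ← R3 / (-1).
R2 ← R2 − 1·R3.
Reading off the reduced rows gives u = 1, v = -5, w = -3.

u = 1, v = -5, w = -3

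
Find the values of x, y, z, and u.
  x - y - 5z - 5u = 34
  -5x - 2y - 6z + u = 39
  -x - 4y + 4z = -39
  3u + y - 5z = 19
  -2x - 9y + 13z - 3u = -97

Row-reduce the augmented matrix:
R2 ← R2 + 5·R1.
R3 ← R3 + 1·R1.
R5 ← R5 + 2·R1.
R2 ← R2 / (-7).
R1 ← R1 + 1·R2.
R3 ← R3 + 5·R2.
R4 ← R4 − 1·R2.
R5 ← R5 + 11·R2.
R3 ← R3 / (148/7).
R1 ← R1 + 4/7·R3.
R2 ← R2 − 31/7·R3.
R4 ← R4 + 66/7·R3.
R5 ← R5 − 362/7·R3.
R4 ← R4 / (369/74).
R1 ← R1 + 46/37·R4.
R2 ← R2 − 131/148·R4.
R3 ← R3 − 85/148·R4.
R5 ← R5 + 369/74·R4.
R5 reduces to 0 = 0, so the extra equation is consistent.
Reading off the reduced rows gives x = -5, y = 6, z = -5, u = -4.

x = -5, y = 6, z = -5, u = -4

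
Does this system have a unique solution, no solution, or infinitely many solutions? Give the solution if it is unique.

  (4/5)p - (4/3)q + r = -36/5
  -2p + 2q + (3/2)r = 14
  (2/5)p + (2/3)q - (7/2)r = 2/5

infinitely many solutions

Row-reduce:
R1 ← R1 / (4/5).
R2 ← R2 + 2·R1.
R3 ← R3 − 2/5·R1.
R2 ← R2 / (-4/3).
R1 ← R1 + 5/3·R2.
R3 ← R3 − 4/3·R2.
Rank is 2 with 3 unknowns, leaving r free.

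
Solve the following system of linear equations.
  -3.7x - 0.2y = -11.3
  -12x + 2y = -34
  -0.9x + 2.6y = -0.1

Row-reduce the augmented matrix:
R1 ← R1 / (-37/10).
R2 ← R2 + 12·R1.
R3 ← R3 + 9/10·R1.
R2 ← R2 / (98/37).
R1 ← R1 − 2/37·R2.
R3 ← R3 − 98/37·R2.
R3 reduces to 0 = 0, so the extra equation is consistent.
Reading off the reduced rows gives x = 3, y = 1.

x = 3, y = 1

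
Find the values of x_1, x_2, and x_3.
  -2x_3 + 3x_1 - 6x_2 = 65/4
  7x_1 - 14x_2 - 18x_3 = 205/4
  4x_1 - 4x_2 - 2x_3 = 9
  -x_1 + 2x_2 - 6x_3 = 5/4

x_1 = -5/4, x_2 = -3, x_3 = -1

Row-reduce the augmented matrix:
R1 ← R1 / (3).
R2 ← R2 − 7·R1.
R3 ← R3 − 4·R1.
R4 ← R4 + 1·R1.
Swap R2 and R3.
R2 ← R2 / (4).
R1 ← R1 + 2·R2.
R3 ← R3 / (-40/3).
R1 ← R1 + 1/3·R3.
R2 ← R2 − 1/6·R3.
R4 ← R4 + 20/3·R3.
R4 reduces to 0 = 0, so the extra equation is consistent.
Reading off the reduced rows gives x_1 = -5/4, x_2 = -3, x_3 = -1.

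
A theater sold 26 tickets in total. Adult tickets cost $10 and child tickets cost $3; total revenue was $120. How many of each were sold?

adult tickets: 6, child tickets: 20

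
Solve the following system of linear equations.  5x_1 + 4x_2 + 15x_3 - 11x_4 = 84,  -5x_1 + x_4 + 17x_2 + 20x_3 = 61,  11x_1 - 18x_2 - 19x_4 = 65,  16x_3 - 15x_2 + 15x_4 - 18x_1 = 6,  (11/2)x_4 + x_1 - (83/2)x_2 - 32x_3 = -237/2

Row-reduce:
R1 ← R1 / (5).
R2 ← R2 + 5·R1.
R3 ← R3 − 11·R1.
R4 ← R4 + 18·R1.
R5 ← R5 − 1·R1.
R2 ← R2 / (21).
R1 ← R1 − 4/5·R2.
R3 ← R3 + 134/5·R2.
R4 ← R4 + 3/5·R2.
R5 ← R5 + 423/10·R2.
R3 ← R3 / (35/3).
R1 ← R1 − 5/3·R3.
R2 ← R2 − 5/3·R3.
R4 ← R4 − 71·R3.
R5 ← R5 − 71/2·R3.
R4 ← R4 / (25889/1225).
R1 ← R1 + 181/245·R4.
R2 ← R2 − 148/245·R4.
R3 ← R3 + 794/1225·R4.
R5 ← R5 − 25889/2450·R4.
Row 5 reduces to 0 = 1/2, a contradiction. The system is inconsistent.

no solution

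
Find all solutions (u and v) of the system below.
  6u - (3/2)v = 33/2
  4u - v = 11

Row-reduce:
R1 ← R1 / (6).
R2 ← R2 − 4·R1.
Rank is 1 with 2 unknowns, leaving v free.

infinitely many solutions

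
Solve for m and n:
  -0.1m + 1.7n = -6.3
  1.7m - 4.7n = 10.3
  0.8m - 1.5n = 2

m = -5, n = -4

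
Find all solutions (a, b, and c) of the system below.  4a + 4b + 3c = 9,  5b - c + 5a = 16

Row-reduce:
R1 ← R1 / (4).
R2 ← R2 − 5·R1.
R2 ← R2 / (-19/4).
R1 ← R1 − 3/4·R2.
Rank is 2 with 3 unknowns, leaving b free.

infinitely many solutions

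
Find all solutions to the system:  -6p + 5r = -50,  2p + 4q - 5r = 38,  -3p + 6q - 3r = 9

Row-reduce the augmented matrix:
R1 ← R1 / (-6).
R2 ← R2 − 2·R1.
R3 ← R3 + 3·R1.
R2 ← R2 / (4).
R3 ← R3 − 6·R2.
R3 ← R3 / (-1/2).
R1 ← R1 + 5/6·R3.
R2 ← R2 + 5/6·R3.
Reading off the reduced rows gives p = 5, q = 2, r = -4.

p = 5, q = 2, r = -4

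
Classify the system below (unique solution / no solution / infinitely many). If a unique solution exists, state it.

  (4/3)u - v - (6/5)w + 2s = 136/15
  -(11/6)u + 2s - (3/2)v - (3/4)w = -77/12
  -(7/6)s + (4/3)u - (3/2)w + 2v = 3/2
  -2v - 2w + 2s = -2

u = 5, v = 2, w = 3, s = 4

Row-reduce the augmented matrix:
R1 ← R1 / (4/3).
R2 ← R2 + 11/6·R1.
R3 ← R3 − 4/3·R1.
R2 ← R2 / (-23/8).
R1 ← R1 + 3/4·R2.
R3 ← R3 − 3·R2.
R4 ← R4 + 2·R2.
R3 ← R3 / (-129/46).
R1 ← R1 + 63/230·R3.
R2 ← R2 − 96/115·R3.
R4 ← R4 + 38/115·R3.
R4 ← R4 / (-2932/1935).
R1 ← R1 − 37/430·R4.
R2 ← R2 + 722/645·R4.
R3 ← R3 + 247/387·R4.
Reading off the reduced rows gives u = 5, v = 2, w = 3, s = 4.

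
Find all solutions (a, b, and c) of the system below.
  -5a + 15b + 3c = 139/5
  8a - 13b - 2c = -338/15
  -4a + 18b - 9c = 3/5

a = 0, b = 4/3, c = 13/5

Row-reduce the augmented matrix:
R1 ← R1 / (-5).
R2 ← R2 − 8·R1.
R3 ← R3 + 4·R1.
R2 ← R2 / (11).
R1 ← R1 + 3·R2.
R3 ← R3 − 6·R2.
R3 ← R3 / (-711/55).
R1 ← R1 − 9/55·R3.
R2 ← R2 − 14/55·R3.
Reading off the reduced rows gives a = 0, b = 4/3, c = 13/5.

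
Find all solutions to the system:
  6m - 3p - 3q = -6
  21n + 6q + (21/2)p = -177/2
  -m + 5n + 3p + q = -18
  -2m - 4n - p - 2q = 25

Row-reduce:
R1 ← R1 / (6).
R3 ← R3 + 1·R1.
R4 ← R4 + 2·R1.
R2 ← R2 / (21).
R3 ← R3 − 5·R2.
R4 ← R4 + 4·R2.
R3 ← R3 / (-13/14).
R1 ← R1 + 1/2·R3.
R2 ← R2 − 2/7·R3.
R4 ← R4 + 13/7·R3.
Row 4 reduces to 0 = 2, a contradiction. The system is inconsistent.

no solution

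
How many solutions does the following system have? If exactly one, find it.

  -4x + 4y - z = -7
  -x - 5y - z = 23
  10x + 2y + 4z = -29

Row-reduce:
R1 ← R1 / (-4).
R2 ← R2 + 1·R1.
R3 ← R3 − 10·R1.
R2 ← R2 / (-6).
R1 ← R1 + 1·R2.
R3 ← R3 − 12·R2.
Row 3 reduces to 0 = 3, a contradiction. The system is inconsistent.

no solution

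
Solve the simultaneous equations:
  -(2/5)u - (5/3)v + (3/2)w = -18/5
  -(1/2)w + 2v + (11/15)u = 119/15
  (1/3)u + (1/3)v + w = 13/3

Row-reduce:
R1 ← R1 / (-2/5).
R2 ← R2 − 11/15·R1.
R3 ← R3 − 1/3·R1.
R2 ← R2 / (-19/18).
R1 ← R1 − 25/6·R2.
R3 ← R3 + 19/18·R2.
Rank is 2 with 3 unknowns, leaving w free.

infinitely many solutions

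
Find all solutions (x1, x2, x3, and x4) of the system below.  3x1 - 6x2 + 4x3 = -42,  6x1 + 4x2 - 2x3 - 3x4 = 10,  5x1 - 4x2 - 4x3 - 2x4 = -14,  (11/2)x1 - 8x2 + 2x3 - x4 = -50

Row-reduce:
R1 ← R1 / (3).
R2 ← R2 − 6·R1.
R3 ← R3 − 5·R1.
R4 ← R4 − 11/2·R1.
R2 ← R2 / (16).
R1 ← R1 + 2·R2.
R3 ← R3 − 6·R2.
R4 ← R4 − 3·R2.
R3 ← R3 / (-83/12).
R1 ← R1 − 1/12·R3.
R2 ← R2 + 5/8·R3.
R4 ← R4 + 83/24·R3.
Row 4 reduces to 0 = -1, a contradiction. The system is inconsistent.

no solution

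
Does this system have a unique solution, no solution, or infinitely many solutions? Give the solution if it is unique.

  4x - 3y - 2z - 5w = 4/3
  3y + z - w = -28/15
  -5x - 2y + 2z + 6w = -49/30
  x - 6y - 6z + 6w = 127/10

x = 3/2, y = 0, z = -2/3, w = 6/5

Row-reduce the augmented matrix:
R1 ← R1 / (4).
R3 ← R3 + 5·R1.
R4 ← R4 − 1·R1.
R2 ← R2 / (3).
R1 ← R1 + 3/4·R2.
R3 ← R3 + 23/4·R2.
R4 ← R4 + 21/4·R2.
R3 ← R3 / (17/12).
R1 ← R1 + 1/4·R3.
R2 ← R2 − 1/3·R3.
R4 ← R4 + 15/4·R3.
R4 ← R4 / (-4/17).
R1 ← R1 + 32/17·R4.
R2 ← R2 − 3/17·R4.
R3 ← R3 + 26/17·R4.
Reading off the reduced rows gives x = 3/2, y = 0, z = -2/3, w = 6/5.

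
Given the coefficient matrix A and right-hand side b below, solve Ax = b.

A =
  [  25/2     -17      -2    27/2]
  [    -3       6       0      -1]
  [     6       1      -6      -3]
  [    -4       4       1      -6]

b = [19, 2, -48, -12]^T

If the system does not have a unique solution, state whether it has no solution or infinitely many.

Row-reduce:
R1 ← R1 / (25/2).
R2 ← R2 + 3·R1.
R3 ← R3 − 6·R1.
R4 ← R4 + 4·R1.
R2 ← R2 / (48/25).
R1 ← R1 + 34/25·R2.
R3 ← R3 − 229/25·R2.
R4 ← R4 + 36/25·R2.
R3 ← R3 / (-11/4).
R1 ← R1 + 1/2·R3.
R2 ← R2 + 1/4·R3.
Row 4 reduces to 0 = -1, a contradiction. The system is inconsistent.

no solution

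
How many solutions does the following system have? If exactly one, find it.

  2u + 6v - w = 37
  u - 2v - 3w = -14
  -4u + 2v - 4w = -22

u = 5, v = 5, w = 3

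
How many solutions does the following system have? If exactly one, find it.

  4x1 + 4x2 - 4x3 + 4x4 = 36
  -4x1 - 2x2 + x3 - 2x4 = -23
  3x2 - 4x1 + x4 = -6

Row-reduce:
R1 ← R1 / (4).
R2 ← R2 + 4·R1.
R3 ← R3 + 4·R1.
R2 ← R2 / (2).
R1 ← R1 − 1·R2.
R3 ← R3 − 7·R2.
R3 ← R3 / (13/2).
R1 ← R1 − 1/2·R3.
R2 ← R2 + 3/2·R3.
Rank is 3 with 4 unknowns, leaving x4 free.

infinitely many solutions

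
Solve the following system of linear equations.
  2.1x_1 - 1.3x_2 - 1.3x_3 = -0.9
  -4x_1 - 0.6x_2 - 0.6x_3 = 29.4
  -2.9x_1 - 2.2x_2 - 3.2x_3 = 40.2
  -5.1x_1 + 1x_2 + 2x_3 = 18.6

x_1 = -6, x_2 = -6, x_3 = -3

Row-reduce the augmented matrix:
R1 ← R1 / (21/10).
R2 ← R2 + 4·R1.
R3 ← R3 + 29/10·R1.
R4 ← R4 + 51/10·R1.
R2 ← R2 / (-323/105).
R1 ← R1 + 13/21·R2.
R3 ← R3 + 839/210·R2.
R4 ← R4 + 151/70·R2.
R3 ← R3 / (-1).
R2 ← R2 − 1·R3.
R4 ← R4 − 1·R3.
R4 reduces to 0 = 0, so the extra equation is consistent.
Reading off the reduced rows gives x_1 = -6, x_2 = -6, x_3 = -3.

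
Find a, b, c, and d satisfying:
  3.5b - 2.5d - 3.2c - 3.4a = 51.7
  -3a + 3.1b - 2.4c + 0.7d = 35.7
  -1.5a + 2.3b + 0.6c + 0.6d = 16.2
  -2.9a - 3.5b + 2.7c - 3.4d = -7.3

a = -4, b = 6, c = -3, d = -3

Row-reduce the augmented matrix:
R1 ← R1 / (-17/5).
R2 ← R2 + 3·R1.
R3 ← R3 + 3/2·R1.
R4 ← R4 + 29/10·R1.
R2 ← R2 / (1/85).
R1 ← R1 + 35/34·R2.
R3 ← R3 − 257/340·R2.
R4 ← R4 + 441/68·R2.
R3 ← R3 / (-126/5).
R1 ← R1 − 38·R3.
R2 ← R2 − 36·R3.
R4 ← R4 − 2389/10·R3.
R4 ← R4 / (-193069/1260).
R1 ← R1 + 1510/63·R4.
R2 ← R2 + 121/7·R4.
R3 ← R3 − 925/126·R4.
Reading off the reduced rows gives a = -4, b = 6, c = -3, d = -3.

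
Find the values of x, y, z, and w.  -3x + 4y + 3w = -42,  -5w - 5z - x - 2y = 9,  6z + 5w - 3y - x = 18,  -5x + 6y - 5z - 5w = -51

x = 3, y = -6, z = 3, w = -3

Row-reduce the augmented matrix:
R1 ← R1 / (-3).
R2 ← R2 + 1·R1.
R3 ← R3 + 1·R1.
R4 ← R4 + 5·R1.
R2 ← R2 / (-10/3).
R1 ← R1 + 4/3·R2.
R3 ← R3 + 13/3·R2.
R4 ← R4 + 2/3·R2.
R3 ← R3 / (25/2).
R1 ← R1 − 2·R3.
R2 ← R2 − 3/2·R3.
R4 ← R4 + 4·R3.
R4 ← R4 / (-628/125).
R1 ← R1 + 61/125·R4.
R2 ← R2 − 48/125·R4.
R3 ← R3 − 118/125·R4.
Reading off the reduced rows gives x = 3, y = -6, z = 3, w = -3.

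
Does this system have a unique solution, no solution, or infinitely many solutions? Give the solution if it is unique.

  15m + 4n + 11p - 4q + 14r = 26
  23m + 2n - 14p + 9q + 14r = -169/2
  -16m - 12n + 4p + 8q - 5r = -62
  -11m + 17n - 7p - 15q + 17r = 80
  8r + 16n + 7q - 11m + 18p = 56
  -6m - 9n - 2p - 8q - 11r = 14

Row-reduce:
R1 ← R1 / (15).
R2 ← R2 − 23·R1.
R3 ← R3 + 16·R1.
R4 ← R4 + 11·R1.
R5 ← R5 + 11·R1.
R6 ← R6 + 6·R1.
R2 ← R2 / (-62/15).
R1 ← R1 − 4/15·R2.
R3 ← R3 + 116/15·R2.
R4 ← R4 − 299/15·R2.
R5 ← R5 − 284/15·R2.
R6 ← R6 + 37/5·R2.
R3 ← R3 / (2278/31).
R1 ← R1 + 39/31·R3.
R2 ← R2 − 463/62·R3.
R4 ← R4 + 9163/62·R3.
R5 ← R5 + 3575/31·R3.
R6 ← R6 − 3575/62·R3.
R4 ← R4 / (376/67).
R1 ← R1 − 329/1139·R4.
R2 ← R2 + 1325/1139·R4.
R3 ← R3 + 381/1139·R4.
R5 ← R5 − 39650/1139·R4.
R6 ← R6 + 19825/1139·R4.
R5 ← R5 / (-2843191/12784).
R1 ← R1 + 633/544·R5.
R2 ← R2 − 192539/25568·R5.
R3 ← R3 − 68259/25568·R5.
R4 ← R4 − 10541/1504·R5.
R6 ← R6 − 2843191/25568·R5.
Row 6 reduces to 0 = -1/4, a contradiction. The system is inconsistent.

no solution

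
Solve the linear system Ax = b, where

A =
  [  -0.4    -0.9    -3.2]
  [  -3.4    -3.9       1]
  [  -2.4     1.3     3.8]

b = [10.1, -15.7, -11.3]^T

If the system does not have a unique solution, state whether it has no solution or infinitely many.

Row-reduce the augmented matrix:
R1 ← R1 / (-2/5).
R2 ← R2 + 17/5·R1.
R3 ← R3 + 12/5·R1.
R2 ← R2 / (15/4).
R1 ← R1 − 9/4·R2.
R3 ← R3 − 67/10·R2.
R3 ← R3 / (-3423/125).
R1 ← R1 + 223/25·R3.
R2 ← R2 − 188/25·R3.
Reading off the reduced rows gives x_1 = 0, x_2 = 3, x_3 = -4.

x_1 = 0, x_2 = 3, x_3 = -4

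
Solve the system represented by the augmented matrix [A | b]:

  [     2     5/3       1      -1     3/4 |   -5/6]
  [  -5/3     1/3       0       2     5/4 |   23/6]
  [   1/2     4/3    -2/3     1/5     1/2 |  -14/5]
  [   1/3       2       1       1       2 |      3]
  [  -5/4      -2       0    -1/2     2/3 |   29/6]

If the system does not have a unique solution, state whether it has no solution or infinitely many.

Row-reduce:
R1 ← R1 / (2).
R2 ← R2 + 5/3·R1.
R3 ← R3 − 1/2·R1.
R4 ← R4 − 1/3·R1.
R5 ← R5 + 5/4·R1.
R2 ← R2 / (31/18).
R1 ← R1 − 5/6·R2.
R3 ← R3 − 11/12·R2.
R4 ← R4 − 31/18·R2.
R5 ← R5 + 23/24·R2.
R3 ← R3 / (-253/186).
R1 ← R1 − 3/31·R3.
R2 ← R2 − 15/31·R3.
R5 ← R5 − 135/124·R3.
Swap R4 and R5.
R4 ← R4 / (-155/253).
R1 ← R1 + 1362/1265·R4.
R2 ← R2 − 156/253·R4.
R3 ← R3 − 159/1265·R4.
Rank is 4 with 5 unknowns, leaving x_5 free.

infinitely many solutions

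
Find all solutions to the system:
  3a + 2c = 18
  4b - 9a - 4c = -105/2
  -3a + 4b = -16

Row-reduce:
R1 ← R1 / (3).
R2 ← R2 + 9·R1.
R3 ← R3 + 3·R1.
R2 ← R2 / (4).
R3 ← R3 − 4·R2.
Row 3 reduces to 0 = 1/2, a contradiction. The system is inconsistent.

no solution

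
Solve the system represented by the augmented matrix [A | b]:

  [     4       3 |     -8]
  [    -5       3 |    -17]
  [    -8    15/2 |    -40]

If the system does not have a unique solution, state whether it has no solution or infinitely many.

no solution

Row-reduce:
R1 ← R1 / (4).
R2 ← R2 + 5·R1.
R3 ← R3 + 8·R1.
R2 ← R2 / (27/4).
R1 ← R1 − 3/4·R2.
R3 ← R3 − 27/2·R2.
Row 3 reduces to 0 = -2, a contradiction. The system is inconsistent.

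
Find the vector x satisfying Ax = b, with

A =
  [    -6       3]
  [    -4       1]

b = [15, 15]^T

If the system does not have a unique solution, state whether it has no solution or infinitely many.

From equation 2: x_2 = 15 + 4·x_1.
Substitute into equation 1 and solve: x_1 = -5.
Then x_2 = -5.

x_1 = -5, x_2 = -5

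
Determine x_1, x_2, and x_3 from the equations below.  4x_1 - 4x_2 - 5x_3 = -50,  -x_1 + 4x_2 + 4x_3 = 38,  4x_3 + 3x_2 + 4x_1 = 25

x_1 = -2, x_2 = 3, x_3 = 6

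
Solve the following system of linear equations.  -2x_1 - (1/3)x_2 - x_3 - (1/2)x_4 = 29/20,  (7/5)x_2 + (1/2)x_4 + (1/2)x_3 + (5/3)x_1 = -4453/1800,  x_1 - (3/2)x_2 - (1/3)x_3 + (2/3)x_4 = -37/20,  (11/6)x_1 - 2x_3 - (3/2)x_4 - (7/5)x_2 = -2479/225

x_1 = -7/3, x_2 = -2/5, x_3 = 11/4, x_4 = 6/5

Row-reduce the augmented matrix:
R1 ← R1 / (-2).
R2 ← R2 − 5/3·R1.
R3 ← R3 − 1·R1.
R4 ← R4 − 11/6·R1.
R2 ← R2 / (101/90).
R1 ← R1 − 1/6·R2.
R3 ← R3 + 5/3·R2.
R4 ← R4 + 307/180·R2.
R3 ← R3 / (-805/606).
R1 ← R1 − 111/202·R3.
R2 ← R2 + 30/101·R3.
R4 ← R4 + 1383/404·R3.
R4 ← R4 / (-4153/1288).
R1 ← R1 − 297/644·R4.
R2 ← R2 + 15/322·R4.
R3 ← R3 + 131/322·R4.
Reading off the reduced rows gives x_1 = -7/3, x_2 = -2/5, x_3 = 11/4, x_4 = 6/5.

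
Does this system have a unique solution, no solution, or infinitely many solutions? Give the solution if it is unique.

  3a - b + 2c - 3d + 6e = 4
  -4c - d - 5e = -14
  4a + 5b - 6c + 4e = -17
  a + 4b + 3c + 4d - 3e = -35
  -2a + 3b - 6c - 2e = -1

Row-reduce the augmented matrix:
R1 ← R1 / (3).
R3 ← R3 − 4·R1.
R4 ← R4 − 1·R1.
R5 ← R5 + 2·R1.
Swap R2 and R3.
R2 ← R2 / (19/3).
R1 ← R1 + 1/3·R2.
R4 ← R4 − 13/3·R2.
R5 ← R5 − 7/3·R2.
R3 ← R3 / (-4).
R1 ← R1 − 4/19·R3.
R2 ← R2 + 26/19·R3.
R4 ← R4 − 157/19·R3.
R5 ← R5 + 28/19·R3.
R4 ← R4 / (15/76).
R1 ← R1 + 16/19·R4.
R2 ← R2 − 37/38·R4.
R3 ← R3 − 1/4·R4.
R5 ← R5 + 59/19·R4.
R5 ← R5 / (-964/5).
R1 ← R1 + 261/5·R5.
R2 ← R2 − 316/5·R5.
R3 ← R3 − 86/5·R5.
R4 ← R4 + 319/5·R5.
Reading off the reduced rows gives a = -5, b = -5, c = -2, d = 2, e = 4.

a = -5, b = -5, c = -2, d = 2, e = 4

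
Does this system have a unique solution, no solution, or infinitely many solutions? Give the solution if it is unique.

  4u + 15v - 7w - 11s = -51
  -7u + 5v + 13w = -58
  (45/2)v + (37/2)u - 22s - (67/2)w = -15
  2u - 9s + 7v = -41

Row-reduce:
R1 ← R1 / (4).
R2 ← R2 + 7·R1.
R3 ← R3 − 37/2·R1.
R4 ← R4 − 2·R1.
R2 ← R2 / (125/4).
R1 ← R1 − 15/4·R2.
R3 ← R3 + 375/8·R2.
R4 ← R4 + 1/2·R2.
Swap R3 and R4.
R3 ← R3 / (439/125).
R1 ← R1 + 46/25·R3.
R2 ← R2 − 3/125·R3.
Rank is 3 with 4 unknowns, leaving s free.

infinitely many solutions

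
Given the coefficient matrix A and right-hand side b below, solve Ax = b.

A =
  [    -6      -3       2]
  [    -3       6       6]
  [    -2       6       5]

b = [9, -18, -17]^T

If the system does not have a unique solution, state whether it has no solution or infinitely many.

Row-reduce the augmented matrix:
R1 ← R1 / (-6).
R2 ← R2 + 3·R1.
R3 ← R3 + 2·R1.
R2 ← R2 / (15/2).
R1 ← R1 − 1/2·R2.
R3 ← R3 − 7·R2.
R3 ← R3 / (-1/3).
R1 ← R1 + 2/3·R3.
R2 ← R2 − 2/3·R3.
Reading off the reduced rows gives x_1 = -2, x_2 = -1, x_3 = -3.

x_1 = -2, x_2 = -1, x_3 = -3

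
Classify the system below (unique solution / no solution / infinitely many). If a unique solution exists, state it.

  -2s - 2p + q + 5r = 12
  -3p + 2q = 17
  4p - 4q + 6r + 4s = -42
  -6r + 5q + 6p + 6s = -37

Row-reduce the augmented matrix:
R1 ← R1 / (-2).
R2 ← R2 + 3·R1.
R3 ← R3 − 4·R1.
R4 ← R4 − 6·R1.
R2 ← R2 / (1/2).
R1 ← R1 + 1/2·R2.
R3 ← R3 + 2·R2.
R4 ← R4 − 8·R2.
R3 ← R3 / (-14).
R1 ← R1 + 10·R3.
R2 ← R2 + 15·R3.
R4 ← R4 − 129·R3.
R4 ← R4 / (438/7).
R1 ← R1 + 32/7·R4.
R2 ← R2 + 48/7·R4.
R3 ← R3 + 6/7·R4.
Reading off the reduced rows gives p = -5, q = 1, r = -1, s = -3.

p = -5, q = 1, r = -1, s = -3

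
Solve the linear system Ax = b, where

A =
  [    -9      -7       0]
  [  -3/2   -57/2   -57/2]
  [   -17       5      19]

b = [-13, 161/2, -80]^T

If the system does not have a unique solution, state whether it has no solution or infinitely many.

no solution

Row-reduce:
R1 ← R1 / (-9).
R2 ← R2 + 3/2·R1.
R3 ← R3 + 17·R1.
R2 ← R2 / (-82/3).
R1 ← R1 − 7/9·R2.
R3 ← R3 − 164/9·R2.
Row 3 reduces to 0 = -1/3, a contradiction. The system is inconsistent.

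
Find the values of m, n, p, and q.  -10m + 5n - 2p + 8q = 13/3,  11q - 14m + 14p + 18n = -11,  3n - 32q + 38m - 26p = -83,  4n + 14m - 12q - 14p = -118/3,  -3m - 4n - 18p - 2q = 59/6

m = -5/2, n = -7/3, p = 1/2, q = -1

Row-reduce the augmented matrix:
R1 ← R1 / (-10).
R2 ← R2 + 14·R1.
R3 ← R3 − 38·R1.
R4 ← R4 − 14·R1.
R5 ← R5 + 3·R1.
R2 ← R2 / (11).
R1 ← R1 + 1/2·R2.
R3 ← R3 − 22·R2.
R4 ← R4 − 11·R2.
R5 ← R5 + 11/2·R2.
R3 ← R3 / (-336/5).
R1 ← R1 − 53/55·R3.
R2 ← R2 − 84/55·R3.
R4 ← R4 + 168/5·R3.
R5 ← R5 + 9·R3.
Swap R4 and R5.
R4 ← R4 / (-243/56).
R1 ← R1 + 509/616·R4.
R2 ← R2 + 1/22·R4.
R3 ← R3 − 1/56·R4.
R5 reduces to 0 = 0, so the extra equation is consistent.
Reading off the reduced rows gives m = -5/2, n = -7/3, p = 1/2, q = -1.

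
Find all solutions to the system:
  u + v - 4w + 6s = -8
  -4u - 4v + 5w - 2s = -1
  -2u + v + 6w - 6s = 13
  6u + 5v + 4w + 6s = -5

Row-reduce the augmented matrix:
R2 ← R2 + 4·R1.
R3 ← R3 + 2·R1.
R4 ← R4 − 6·R1.
Swap R2 and R3.
R2 ← R2 / (3).
R1 ← R1 − 1·R2.
R4 ← R4 + 1·R2.
R3 ← R3 / (-11).
R1 ← R1 + 10/3·R3.
R2 ← R2 + 2/3·R3.
R4 ← R4 − 82/3·R3.
R4 ← R4 / (80/3).
R1 ← R1 + 8/3·R4.
R2 ← R2 − 2/3·R4.
R3 ← R3 + 2·R4.
Reading off the reduced rows gives u = -1, v = 2, w = 0, s = -3/2.

u = -1, v = 2, w = 0, s = -3/2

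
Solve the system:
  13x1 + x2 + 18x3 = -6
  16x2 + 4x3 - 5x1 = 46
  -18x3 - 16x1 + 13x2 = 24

x1 = -6, x2 = 0, x3 = 4

Row-reduce the augmented matrix:
R1 ← R1 / (13).
R2 ← R2 + 5·R1.
R3 ← R3 + 16·R1.
R2 ← R2 / (213/13).
R1 ← R1 − 1/13·R2.
R3 ← R3 − 185/13·R2.
R3 ← R3 / (-16/3).
R1 ← R1 − 4/3·R3.
R2 ← R2 − 2/3·R3.
Reading off the reduced rows gives x1 = -6, x2 = 0, x3 = 4.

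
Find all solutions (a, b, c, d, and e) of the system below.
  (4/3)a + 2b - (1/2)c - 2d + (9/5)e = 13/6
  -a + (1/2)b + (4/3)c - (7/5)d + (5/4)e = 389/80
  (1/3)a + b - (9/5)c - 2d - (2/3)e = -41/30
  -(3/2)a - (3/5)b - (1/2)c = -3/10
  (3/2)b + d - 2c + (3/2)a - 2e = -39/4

a = 1/2, b = -2, c = 3/2, d = -2, e = 5/4

Row-reduce the augmented matrix:
R1 ← R1 / (4/3).
R2 ← R2 + 1·R1.
R3 ← R3 − 1/3·R1.
R4 ← R4 + 3/2·R1.
R5 ← R5 − 3/2·R1.
R2 ← R2 / (2).
R1 ← R1 − 3/2·R2.
R3 ← R3 − 1/2·R2.
R4 ← R4 − 33/20·R2.
R5 ← R5 + 3/4·R2.
R3 ← R3 / (-919/480).
R1 ← R1 + 35/32·R3.
R2 ← R2 − 23/48·R3.
R4 ← R4 + 593/320·R3.
R5 ← R5 + 69/64·R3.
R4 ← R4 / (20508/22975).
R1 ← R1 − 5136/4595·R4.
R2 ← R2 + 7554/4595·R4.
R3 ← R3 − 372/919·R4.
R5 ← R5 − 11942/4595·R4.
R5 ← R5 / (-1370837/205080).
R1 ← R1 + 27031/17090·R5.
R2 ← R2 − 155291/41016·R5.
R3 ← R3 − 1379/6836·R5.
R4 ← R4 − 146117/82032·R5.
Reading off the reduced rows gives a = 1/2, b = -2, c = 3/2, d = -2, e = 5/4.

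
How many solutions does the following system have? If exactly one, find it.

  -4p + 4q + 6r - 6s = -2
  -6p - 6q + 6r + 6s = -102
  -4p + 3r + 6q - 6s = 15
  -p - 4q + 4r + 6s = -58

Row-reduce the augmented matrix:
R1 ← R1 / (-4).
R2 ← R2 + 6·R1.
R3 ← R3 + 4·R1.
R4 ← R4 + 1·R1.
R2 ← R2 / (-12).
R1 ← R1 + 1·R2.
R3 ← R3 − 2·R2.
R4 ← R4 + 5·R2.
R3 ← R3 / (-7/2).
R1 ← R1 + 5/4·R3.
R2 ← R2 − 1/4·R3.
R4 ← R4 − 15/4·R3.
R4 ← R4 / (55/14).
R1 ← R1 + 9/14·R4.
R2 ← R2 + 15/14·R4.
R3 ← R3 + 5/7·R4.
Reading off the reduced rows gives p = 6, q = 4, r = -3, s = -4.

p = 6, q = 4, r = -3, s = -4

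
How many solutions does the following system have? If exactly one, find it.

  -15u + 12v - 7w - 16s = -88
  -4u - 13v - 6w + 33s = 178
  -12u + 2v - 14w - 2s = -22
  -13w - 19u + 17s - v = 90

infinitely many solutions

Row-reduce:
R1 ← R1 / (-15).
R2 ← R2 + 4·R1.
R3 ← R3 + 12·R1.
R4 ← R4 + 19·R1.
R2 ← R2 / (-81/5).
R1 ← R1 + 4/5·R2.
R3 ← R3 + 38/5·R2.
R4 ← R4 + 81/5·R2.
R3 ← R3 / (-1570/243).
R1 ← R1 − 163/243·R3.
R2 ← R2 − 62/243·R3.
Rank is 3 with 4 unknowns, leaving s free.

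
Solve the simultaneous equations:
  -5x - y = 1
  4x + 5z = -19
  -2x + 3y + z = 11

x = -1, y = 4, z = -3

Row-reduce the augmented matrix:
R1 ← R1 / (-5).
R2 ← R2 − 4·R1.
R3 ← R3 + 2·R1.
R2 ← R2 / (-4/5).
R1 ← R1 − 1/5·R2.
R3 ← R3 − 17/5·R2.
R3 ← R3 / (89/4).
R1 ← R1 − 5/4·R3.
R2 ← R2 + 25/4·R3.
Reading off the reduced rows gives x = -1, y = 4, z = -3.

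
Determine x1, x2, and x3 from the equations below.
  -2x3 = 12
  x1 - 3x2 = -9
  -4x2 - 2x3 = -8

Row-reduce the augmented matrix:
Swap R1 and R2.
Swap R2 and R3.
R2 ← R2 / (-4).
R1 ← R1 + 3·R2.
R3 ← R3 / (-2).
R1 ← R1 − 3/2·R3.
R2 ← R2 − 1/2·R3.
Reading off the reduced rows gives x1 = 6, x2 = 5, x3 = -6.

x1 = 6, x2 = 5, x3 = -6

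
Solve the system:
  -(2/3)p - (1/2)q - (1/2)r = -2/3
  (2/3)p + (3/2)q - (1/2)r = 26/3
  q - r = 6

no solution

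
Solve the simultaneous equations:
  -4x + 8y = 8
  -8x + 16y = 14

no solution

Row-reduce:
R1 ← R1 / (-4).
R2 ← R2 + 8·R1.
Row 2 reduces to 0 = -2, a contradiction. The system is inconsistent.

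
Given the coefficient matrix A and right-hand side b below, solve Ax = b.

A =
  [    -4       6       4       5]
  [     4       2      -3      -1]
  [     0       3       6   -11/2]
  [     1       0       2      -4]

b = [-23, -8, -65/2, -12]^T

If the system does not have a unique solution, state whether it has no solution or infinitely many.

no solution

Row-reduce:
R1 ← R1 / (-4).
R2 ← R2 − 4·R1.
R4 ← R4 − 1·R1.
R2 ← R2 / (8).
R1 ← R1 + 3/2·R2.
R3 ← R3 − 3·R2.
R4 ← R4 − 3/2·R2.
R3 ← R3 / (45/8).
R1 ← R1 + 13/16·R3.
R2 ← R2 − 1/8·R3.
R4 ← R4 − 45/16·R3.
Row 4 reduces to 0 = -3/2, a contradiction. The system is inconsistent.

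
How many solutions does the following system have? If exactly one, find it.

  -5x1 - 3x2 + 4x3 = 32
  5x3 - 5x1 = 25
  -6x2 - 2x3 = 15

no solution

Row-reduce:
R1 ← R1 / (-5).
R2 ← R2 + 5·R1.
R2 ← R2 / (3).
R1 ← R1 − 3/5·R2.
R3 ← R3 + 6·R2.
Row 3 reduces to 0 = 1, a contradiction. The system is inconsistent.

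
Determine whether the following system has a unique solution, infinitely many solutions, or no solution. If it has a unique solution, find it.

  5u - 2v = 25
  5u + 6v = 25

u = 5, v = 0

Row-reduce the augmented matrix:
R1 ← R1 / (5).
R2 ← R2 − 5·R1.
R2 ← R2 / (8).
R1 ← R1 + 2/5·R2.
Reading off the reduced rows gives u = 5, v = 0.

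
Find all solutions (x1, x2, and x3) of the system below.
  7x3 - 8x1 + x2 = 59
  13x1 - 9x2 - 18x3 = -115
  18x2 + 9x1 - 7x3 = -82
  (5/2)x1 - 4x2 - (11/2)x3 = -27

Row-reduce:
R1 ← R1 / (-8).
R2 ← R2 − 13·R1.
R3 ← R3 − 9·R1.
R4 ← R4 − 5/2·R1.
R2 ← R2 / (-59/8).
R1 ← R1 + 1/8·R2.
R3 ← R3 − 153/8·R2.
R4 ← R4 + 59/16·R2.
R3 ← R3 / (-962/59).
R1 ← R1 + 45/59·R3.
R2 ← R2 − 53/59·R3.
Row 4 reduces to 0 = 1, a contradiction. The system is inconsistent.

no solution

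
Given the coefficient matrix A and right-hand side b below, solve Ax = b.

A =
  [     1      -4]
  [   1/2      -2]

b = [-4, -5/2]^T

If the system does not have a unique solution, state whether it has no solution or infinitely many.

Row-reduce:
R2 ← R2 − 1/2·R1.
Row 2 reduces to 0 = -1/2, a contradiction. The system is inconsistent.

no solution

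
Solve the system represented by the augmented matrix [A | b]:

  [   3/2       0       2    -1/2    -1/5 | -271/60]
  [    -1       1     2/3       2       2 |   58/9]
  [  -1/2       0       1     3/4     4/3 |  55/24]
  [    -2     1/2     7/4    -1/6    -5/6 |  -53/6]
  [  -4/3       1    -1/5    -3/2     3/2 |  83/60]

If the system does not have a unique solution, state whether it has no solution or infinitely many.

x_1 = 1, x_2 = 0, x_3 = -7/3, x_4 = 3/2, x_5 = 3

Row-reduce the augmented matrix:
R1 ← R1 / (3/2).
R2 ← R2 + 1·R1.
R3 ← R3 + 1/2·R1.
R4 ← R4 + 2·R1.
R5 ← R5 + 4/3·R1.
R4 ← R4 − 1/2·R2.
R5 ← R5 − 1·R2.
R3 ← R3 / (5/3).
R1 ← R1 − 4/3·R3.
R2 ← R2 − 2·R3.
R4 ← R4 − 41/12·R3.
R5 ← R5 + 19/45·R3.
R4 ← R4 / (-229/80).
R1 ← R1 + 4/5·R4.
R2 ← R2 − 29/30·R4.
R3 ← R3 − 7/20·R4.
R5 ← R5 + 1039/300·R4.
R5 ← R5 / (554231/103050).
R1 ← R1 − 506/3435·R5.
R2 ← R2 + 836/687·R5.
R3 ← R3 − 222/1145·R5.
R4 ← R4 − 1852/1145·R5.
Reading off the reduced rows gives x_1 = 1, x_2 = 0, x_3 = -7/3, x_4 = 3/2, x_5 = 3.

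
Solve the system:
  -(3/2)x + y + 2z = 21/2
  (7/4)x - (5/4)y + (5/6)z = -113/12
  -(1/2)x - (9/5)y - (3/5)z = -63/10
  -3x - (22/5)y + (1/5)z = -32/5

no solution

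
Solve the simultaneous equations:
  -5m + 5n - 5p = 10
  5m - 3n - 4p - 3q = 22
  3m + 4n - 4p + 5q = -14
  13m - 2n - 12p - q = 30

infinitely many solutions

Row-reduce:
R1 ← R1 / (-5).
R2 ← R2 − 5·R1.
R3 ← R3 − 3·R1.
R4 ← R4 − 13·R1.
R2 ← R2 / (2).
R1 ← R1 + 1·R2.
R3 ← R3 − 7·R2.
R4 ← R4 − 11·R2.
R3 ← R3 / (49/2).
R1 ← R1 + 7/2·R3.
R2 ← R2 + 9/2·R3.
R4 ← R4 − 49/2·R3.
Rank is 3 with 4 unknowns, leaving q free.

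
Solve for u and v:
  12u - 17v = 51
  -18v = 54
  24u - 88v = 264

u = 0, v = -3

Row-reduce the augmented matrix:
R1 ← R1 / (12).
R3 ← R3 − 24·R1.
R2 ← R2 / (-18).
R1 ← R1 + 17/12·R2.
R3 ← R3 + 54·R2.
R3 reduces to 0 = 0, so the extra equation is consistent.
Reading off the reduced rows gives u = 0, v = -3.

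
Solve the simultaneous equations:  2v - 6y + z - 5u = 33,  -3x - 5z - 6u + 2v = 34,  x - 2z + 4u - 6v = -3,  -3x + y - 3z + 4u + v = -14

Row-reduce:
Swap R1 and R2.
R1 ← R1 / (-3).
R3 ← R3 − 1·R1.
R4 ← R4 + 3·R1.
R2 ← R2 / (-6).
R4 ← R4 − 1·R2.
R3 ← R3 / (-11/3).
R1 ← R1 − 5/3·R3.
R2 ← R2 + 1/6·R3.
R4 ← R4 − 13/6·R3.
R4 ← R4 / (683/66).
R1 ← R1 − 32/11·R4.
R2 ← R2 − 49/66·R4.
R3 ← R3 + 6/11·R4.
Rank is 4 with 5 unknowns, leaving v free.

infinitely many solutions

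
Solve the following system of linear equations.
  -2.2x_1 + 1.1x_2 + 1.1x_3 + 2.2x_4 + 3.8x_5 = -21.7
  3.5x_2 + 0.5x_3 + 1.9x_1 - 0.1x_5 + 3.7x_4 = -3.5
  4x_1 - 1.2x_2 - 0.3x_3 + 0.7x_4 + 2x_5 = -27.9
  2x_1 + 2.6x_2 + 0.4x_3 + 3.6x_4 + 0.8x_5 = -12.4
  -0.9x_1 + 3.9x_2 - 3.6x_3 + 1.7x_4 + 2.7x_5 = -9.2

x_1 = -2, x_2 = 4, x_3 = 1, x_4 = -4, x_5 = -6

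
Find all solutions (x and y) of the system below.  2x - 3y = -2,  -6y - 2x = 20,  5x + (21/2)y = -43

no solution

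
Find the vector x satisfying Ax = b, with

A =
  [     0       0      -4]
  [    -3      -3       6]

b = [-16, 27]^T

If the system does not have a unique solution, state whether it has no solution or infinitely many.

Row-reduce:
Swap R1 and R2.
R1 ← R1 / (-3).
R2 ← R2 / (-4).
R1 ← R1 + 2·R2.
Rank is 2 with 3 unknowns, leaving x_2 free.

infinitely many solutions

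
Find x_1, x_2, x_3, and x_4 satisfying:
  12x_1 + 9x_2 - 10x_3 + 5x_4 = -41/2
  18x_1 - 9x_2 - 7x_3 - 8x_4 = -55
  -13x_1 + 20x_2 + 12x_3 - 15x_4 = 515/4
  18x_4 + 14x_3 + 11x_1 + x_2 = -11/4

Row-reduce the augmented matrix:
R1 ← R1 / (12).
R2 ← R2 − 18·R1.
R3 ← R3 + 13·R1.
R4 ← R4 − 11·R1.
R2 ← R2 / (-45/2).
R1 ← R1 − 3/4·R2.
R3 ← R3 − 119/4·R2.
R4 ← R4 + 29/4·R2.
R3 ← R3 / (1057/90).
R1 ← R1 + 17/30·R3.
R2 ← R2 + 16/45·R3.
R4 ← R4 − 1853/90·R3.
R4 ← R4 / (225584/3171).
R1 ← R1 + 4919/3171·R4.
R2 ← R2 + 703/3171·R4.
R3 ← R3 + 2707/1057·R4.
Reading off the reduced rows gives x_1 = -5/4, x_2 = 3, x_3 = 5/2, x_4 = -3/2.

x_1 = -5/4, x_2 = 3, x_3 = 5/2, x_4 = -3/2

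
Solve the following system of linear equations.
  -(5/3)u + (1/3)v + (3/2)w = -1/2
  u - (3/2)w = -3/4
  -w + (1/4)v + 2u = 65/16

u = 3, v = 9/4, w = 5/2

Row-reduce the augmented matrix:
R1 ← R1 / (-5/3).
R2 ← R2 − 1·R1.
R3 ← R3 − 2·R1.
R2 ← R2 / (1/5).
R1 ← R1 + 1/5·R2.
R3 ← R3 − 13/20·R2.
R3 ← R3 / (11/4).
R1 ← R1 + 3/2·R3.
R2 ← R2 + 3·R3.
Reading off the reduced rows gives u = 3, v = 9/4, w = 5/2.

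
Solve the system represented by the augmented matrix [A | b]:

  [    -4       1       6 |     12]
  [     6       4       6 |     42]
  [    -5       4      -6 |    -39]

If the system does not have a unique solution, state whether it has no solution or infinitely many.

x_1 = 3, x_2 = 0, x_3 = 4

Row-reduce the augmented matrix:
R1 ← R1 / (-4).
R2 ← R2 − 6·R1.
R3 ← R3 + 5·R1.
R2 ← R2 / (11/2).
R1 ← R1 + 1/4·R2.
R3 ← R3 − 11/4·R2.
R3 ← R3 / (-21).
R1 ← R1 + 9/11·R3.
R2 ← R2 − 30/11·R3.
Reading off the reduced rows gives x_1 = 3, x_2 = 0, x_3 = 4.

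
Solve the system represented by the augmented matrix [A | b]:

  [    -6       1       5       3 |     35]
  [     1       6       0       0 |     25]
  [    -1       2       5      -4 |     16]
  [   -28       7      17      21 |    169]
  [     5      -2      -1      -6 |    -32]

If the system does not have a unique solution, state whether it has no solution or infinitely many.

x_1 = 1, x_2 = 4, x_3 = 5, x_4 = 4

Row-reduce the augmented matrix:
R1 ← R1 / (-6).
R2 ← R2 − 1·R1.
R3 ← R3 + 1·R1.
R4 ← R4 + 28·R1.
R5 ← R5 − 5·R1.
R2 ← R2 / (37/6).
R1 ← R1 + 1/6·R2.
R3 ← R3 − 11/6·R2.
R4 ← R4 − 7/3·R2.
R5 ← R5 + 7/6·R2.
R3 ← R3 / (145/37).
R1 ← R1 + 30/37·R3.
R2 ← R2 − 5/37·R3.
R4 ← R4 + 246/37·R3.
R5 ← R5 − 123/37·R3.
R4 ← R4 / (-156/145).
R1 ← R1 + 42/29·R4.
R2 ← R2 − 7/29·R4.
R3 ← R3 + 172/145·R4.
R5 ← R5 − 78/145·R4.
R5 reduces to 0 = 0, so the extra equation is consistent.
Reading off the reduced rows gives x_1 = 1, x_2 = 4, x_3 = 5, x_4 = 4.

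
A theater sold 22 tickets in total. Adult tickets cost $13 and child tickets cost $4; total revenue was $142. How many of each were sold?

adult tickets: 6, child tickets: 16

Let a = adult tickets, c = child tickets.
  a + c = 22
  13a + 4c = 142
Row-reduce the augmented matrix:
R2 ← R2 − 13·R1.
R2 ← R2 / (-9).
R1 ← R1 − 1·R2.
Reading off the reduced rows gives a = 6, c = 16.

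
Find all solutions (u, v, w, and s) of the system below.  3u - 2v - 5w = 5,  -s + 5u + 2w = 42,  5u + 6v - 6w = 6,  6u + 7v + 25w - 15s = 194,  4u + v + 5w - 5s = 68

u = 6, v = -1, w = 3, s = -6

Row-reduce the augmented matrix:
R1 ← R1 / (3).
R2 ← R2 − 5·R1.
R3 ← R3 − 5·R1.
R4 ← R4 − 6·R1.
R5 ← R5 − 4·R1.
R2 ← R2 / (10/3).
R1 ← R1 + 2/3·R2.
R3 ← R3 − 28/3·R2.
R4 ← R4 − 11·R2.
R5 ← R5 − 11/3·R2.
R3 ← R3 / (-133/5).
R1 ← R1 − 2/5·R3.
R2 ← R2 − 31/10·R3.
R4 ← R4 − 9/10·R3.
R5 ← R5 − 3/10·R3.
R4 ← R4 / (-441/38).
R1 ← R1 + 3/19·R4.
R2 ← R2 − 1/38·R4.
R3 ← R3 + 2/19·R4.
R5 ← R5 + 147/38·R4.
R5 reduces to 0 = 0, so the extra equation is consistent.
Reading off the reduced rows gives u = 6, v = -1, w = 3, s = -6.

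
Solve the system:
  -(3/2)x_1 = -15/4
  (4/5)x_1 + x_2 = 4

Row-reduce the augmented matrix:
R1 ← R1 / (-3/2).
R2 ← R2 − 4/5·R1.
Reading off the reduced rows gives x_1 = 5/2, x_2 = 2.

x_1 = 5/2, x_2 = 2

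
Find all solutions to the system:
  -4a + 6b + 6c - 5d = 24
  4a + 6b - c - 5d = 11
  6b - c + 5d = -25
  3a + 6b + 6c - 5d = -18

Row-reduce the augmented matrix:
R1 ← R1 / (-4).
R2 ← R2 − 4·R1.
R4 ← R4 − 3·R1.
R2 ← R2 / (12).
R1 ← R1 + 3/2·R2.
R3 ← R3 − 6·R2.
R4 ← R4 − 21/2·R2.
R3 ← R3 / (-7/2).
R1 ← R1 + 7/8·R3.
R2 ← R2 − 5/12·R3.
R4 ← R4 − 49/8·R3.
R4 ← R4 / (35/2).
R1 ← R1 + 5/2·R4.
R2 ← R2 − 5/14·R4.
R3 ← R3 + 20/7·R4.
Reading off the reduced rows gives a = -6, b = 0, c = -5, d = -6.

a = -6, b = 0, c = -5, d = -6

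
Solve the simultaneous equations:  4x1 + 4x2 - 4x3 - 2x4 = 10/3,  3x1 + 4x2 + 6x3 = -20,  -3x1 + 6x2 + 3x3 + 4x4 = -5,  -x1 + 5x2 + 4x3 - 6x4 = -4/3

x1 = -2, x2 = 0, x3 = -7/3, x4 = -1

Row-reduce the augmented matrix:
R1 ← R1 / (4).
R2 ← R2 − 3·R1.
R3 ← R3 + 3·R1.
R4 ← R4 + 1·R1.
R1 ← R1 − 1·R2.
R3 ← R3 − 9·R2.
R4 ← R4 − 6·R2.
R3 ← R3 / (-81).
R1 ← R1 + 10·R3.
R2 ← R2 − 9·R3.
R4 ← R4 + 51·R3.
R4 ← R4 / (-463/54).
R1 ← R1 + 52/81·R4.
R2 ← R2 − 5/18·R4.
R3 ← R3 − 11/81·R4.
Reading off the reduced rows gives x1 = -2, x2 = 0, x3 = -7/3, x4 = -1.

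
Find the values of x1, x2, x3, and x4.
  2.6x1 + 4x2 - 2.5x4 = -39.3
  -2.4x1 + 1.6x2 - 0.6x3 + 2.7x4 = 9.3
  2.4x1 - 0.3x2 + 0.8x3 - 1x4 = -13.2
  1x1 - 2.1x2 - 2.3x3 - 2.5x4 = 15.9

Row-reduce the augmented matrix:
R1 ← R1 / (13/5).
R2 ← R2 + 12/5·R1.
R3 ← R3 − 12/5·R1.
R4 ← R4 − 1·R1.
R2 ← R2 / (344/65).
R1 ← R1 − 20/13·R2.
R3 ← R3 + 519/130·R2.
R4 ← R4 + 473/130·R2.
R3 ← R3 / (239/688).
R1 ← R1 − 15/86·R3.
R2 ← R2 + 39/344·R3.
R4 ← R4 + 217/80·R3.
R4 ← R4 / (268947/23900).
R1 ← R1 + 899/478·R4.
R2 ← R2 − 714/1195·R4.
R3 ← R3 − 11033/2390·R4.
Reading off the reduced rows gives x1 = -3, x2 = -6, x3 = -6, x4 = 3.

x1 = -3, x2 = -6, x3 = -6, x4 = 3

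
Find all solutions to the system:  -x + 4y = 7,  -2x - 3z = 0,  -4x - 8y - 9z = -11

Row-reduce:
R1 ← R1 / (-1).
R2 ← R2 + 2·R1.
R3 ← R3 + 4·R1.
R2 ← R2 / (-8).
R1 ← R1 + 4·R2.
R3 ← R3 + 24·R2.
Row 3 reduces to 0 = 3, a contradiction. The system is inconsistent.

no solution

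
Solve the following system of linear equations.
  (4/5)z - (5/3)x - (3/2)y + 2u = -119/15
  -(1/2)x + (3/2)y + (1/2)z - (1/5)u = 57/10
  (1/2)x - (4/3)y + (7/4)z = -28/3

Row-reduce:
R1 ← R1 / (-5/3).
R2 ← R2 + 1/2·R1.
R3 ← R3 − 1/2·R1.
R2 ← R2 / (39/20).
R1 ← R1 − 9/10·R2.
R3 ← R3 + 107/60·R2.
R3 ← R3 / (401/180).
R1 ← R1 + 3/5·R3.
R2 ← R2 − 2/15·R3.
Rank is 3 with 4 unknowns, leaving u free.

infinitely many solutions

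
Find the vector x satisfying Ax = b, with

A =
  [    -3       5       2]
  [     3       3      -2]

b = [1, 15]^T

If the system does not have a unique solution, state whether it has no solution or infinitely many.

Row-reduce:
R1 ← R1 / (-3).
R2 ← R2 − 3·R1.
R2 ← R2 / (8).
R1 ← R1 + 5/3·R2.
Rank is 2 with 3 unknowns, leaving x_3 free.

infinitely many solutions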